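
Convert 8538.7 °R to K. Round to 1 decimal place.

4743.7 K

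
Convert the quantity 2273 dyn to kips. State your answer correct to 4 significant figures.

5.110e-6 kip

1 dyn = 2.24809e-9 kip.
So 2273 × 2.24809e-9 ≈ 5.110e-6 kip.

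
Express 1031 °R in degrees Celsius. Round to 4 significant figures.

299.6 degrees Celsius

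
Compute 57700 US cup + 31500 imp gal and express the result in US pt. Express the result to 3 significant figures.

57700 US cup = 28850.0 US pt and 31500 imp gal = 302639 US pt.
28850.0 + 302639 ≈ 331000 US pt.

331000 US pints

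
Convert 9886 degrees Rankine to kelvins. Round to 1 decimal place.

°R = K × 9/5.
Applying the formula gives 5492.2 K.

5492.2 K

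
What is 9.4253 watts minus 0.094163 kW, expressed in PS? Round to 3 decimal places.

-0.115 PS

9.4253 W = 0.0128148 PS and 0.094163 kW = 0.128026 PS.
0.0128148 − 0.128026 ≈ -0.115 PS.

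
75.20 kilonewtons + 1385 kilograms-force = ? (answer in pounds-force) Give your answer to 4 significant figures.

75.20 kN = 16905.6 lbf and 1385 kgf = 3053.40 lbf.
16905.6 + 3053.40 ≈ 19960 lbf.

19960 lbf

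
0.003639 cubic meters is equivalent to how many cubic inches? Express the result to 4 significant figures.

1 m³ = 61023.7 in³.
0.003639 × 61023.7 ≈ 222.1 in³.

222.1 in³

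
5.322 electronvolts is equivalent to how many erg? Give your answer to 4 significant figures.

1 electronvolt = 1.60218e-12 erg.
Then 5.322 × 1.60218e-12 ≈ 8.527e-12 erg.

8.527e-12 ergs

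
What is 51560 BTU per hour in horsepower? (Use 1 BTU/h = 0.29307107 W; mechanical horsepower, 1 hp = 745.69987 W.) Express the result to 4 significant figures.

20.26 horsepower

1 BTU/h = 0.000393015 horsepower.
Then 51560 × 0.000393015 ≈ 20.26 hp.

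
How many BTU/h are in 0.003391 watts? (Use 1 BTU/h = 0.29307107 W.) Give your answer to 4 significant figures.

0.01157 BTU/h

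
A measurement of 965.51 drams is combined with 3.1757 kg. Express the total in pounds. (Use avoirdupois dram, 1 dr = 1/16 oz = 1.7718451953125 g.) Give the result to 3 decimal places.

10.773 pounds

965.51 dr = 3.77152 lb and 3.1757 kg = 7.00122 lb.
3.77152 + 7.00122 ≈ 10.773 lb.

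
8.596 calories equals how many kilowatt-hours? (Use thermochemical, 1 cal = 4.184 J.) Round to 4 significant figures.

9.990 × 10^-6 kilowatt-hours

1 calorie = 1.16222 × 10^-6 kWh.
Thus 8.596 × 1.16222 × 10^-6 ≈ 9.990 × 10^-6 kWh.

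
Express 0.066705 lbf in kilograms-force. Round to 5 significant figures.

1 lbf = 0.453592 kgf.
Thus 0.066705 × 0.453592 ≈ 0.030257 kgf.

0.030257 kgf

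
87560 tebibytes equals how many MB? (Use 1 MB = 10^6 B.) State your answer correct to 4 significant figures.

1 TiB = 1.09951 × 10^6 MB.
Thus 87560 × 1.09951 × 10^6 ≈ 9.627 × 10^10 MB.

9.627 × 10^10 MB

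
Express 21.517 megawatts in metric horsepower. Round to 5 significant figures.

1 megawatt = 1359.62 PS.
Then 21.517 × 1359.62 ≈ 29255 PS.

29255 metric horsepower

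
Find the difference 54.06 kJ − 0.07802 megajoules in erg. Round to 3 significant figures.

-2.40e+11 erg

54.06 kJ = 5.40600e+11 erg and 0.07802 MJ = 7.80200e+11 erg.
5.40600e+11 − 7.80200e+11 ≈ -2.40e+11 erg.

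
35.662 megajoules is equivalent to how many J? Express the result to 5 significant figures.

1 megajoule = 1.00000 × 10^6 J.
35.662 × 1.00000 × 10^6 ≈ 3.5662 × 10^7 J.

3.5662 × 10^7 J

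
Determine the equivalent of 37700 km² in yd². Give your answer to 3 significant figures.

4.51 × 10^10 square yards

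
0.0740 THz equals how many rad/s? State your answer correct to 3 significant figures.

4.65e+11 rad/s

1 THz = 6.28319e+12 rad/s.
0.0740 × 6.28319e+12 ≈ 4.65e+11 rad/s.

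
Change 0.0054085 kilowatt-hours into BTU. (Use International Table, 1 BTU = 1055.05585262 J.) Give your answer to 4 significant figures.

1 kilowatt-hour = 3412.14 BTU.
So 0.0054085 × 3412.14 ≈ 18.45 BTU.

18.45 British thermal units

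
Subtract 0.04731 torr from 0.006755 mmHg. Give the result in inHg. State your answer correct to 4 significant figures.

0.006755 mmHg = 0.000265945 inHg and 0.04731 torr = 0.00186260 inHg.
0.000265945 − 0.00186260 ≈ -0.001597 inHg.

-0.001597 inHg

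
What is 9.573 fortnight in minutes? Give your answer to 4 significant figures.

1 fortnight = 20160.0 min.
So 9.573 × 20160.0 ≈ 193000 min.

193000 minutes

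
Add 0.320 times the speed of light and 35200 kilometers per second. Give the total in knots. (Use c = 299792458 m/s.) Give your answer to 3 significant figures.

0.320 c = 1.86480 × 10^8 kn and 35200 km/s = 6.84233 × 10^7 kn.
1.86480 × 10^8 + 6.84233 × 10^7 ≈ 2.55 × 10^8 kn.

2.55 × 10^8 kn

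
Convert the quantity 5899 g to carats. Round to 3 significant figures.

1 gram = 5.00000 ct.
Thus 5899 × 5.00000 ≈ 29500 ct.

29500 carats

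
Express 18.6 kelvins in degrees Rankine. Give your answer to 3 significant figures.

33.5 °R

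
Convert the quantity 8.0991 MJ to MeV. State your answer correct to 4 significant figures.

1 megajoule = 6.24151e+18 megaelectronvolts.
So 8.0991 × 6.24151e+18 ≈ 5.055e+19 MeV.

5.055e+19 MeV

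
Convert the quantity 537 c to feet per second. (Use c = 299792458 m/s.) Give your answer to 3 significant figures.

5.28 × 10^11 feet per second

1 c = 9.83571 × 10^8 feet per second.
Then 537 × 9.83571 × 10^8 ≈ 5.28 × 10^11 ft/s.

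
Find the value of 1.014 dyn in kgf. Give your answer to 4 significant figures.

1 dyne = 1.01972e-6 kgf.
Then 1.014 × 1.01972e-6 ≈ 1.034e-6 kgf.

1.034e-6 kilograms-force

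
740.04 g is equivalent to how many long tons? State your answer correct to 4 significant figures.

0.0007284 long ton

1 g = 9.84207e-7 long tons.
740.04 × 9.84207e-7 ≈ 0.0007284 long ton.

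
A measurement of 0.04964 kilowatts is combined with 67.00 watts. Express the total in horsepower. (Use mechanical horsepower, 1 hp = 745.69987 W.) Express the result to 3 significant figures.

0.156 hp

0.04964 kW = 0.0665683 hp and 67.00 W = 0.0898485 hp.
0.0665683 + 0.0898485 ≈ 0.156 hp.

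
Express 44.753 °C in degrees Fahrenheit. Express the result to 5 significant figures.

112.56 °F

°C = (°F − 32) × 5/9.
Applying the formula gives 112.56 °F.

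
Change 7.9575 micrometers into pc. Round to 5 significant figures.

2.5789e-22 pc

1 μm = 3.24078e-23 parsecs.
So 7.9575 × 3.24078e-23 ≈ 2.5789e-22 pc.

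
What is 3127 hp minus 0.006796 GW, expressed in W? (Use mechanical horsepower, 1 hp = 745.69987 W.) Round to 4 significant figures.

-4.464e+6 W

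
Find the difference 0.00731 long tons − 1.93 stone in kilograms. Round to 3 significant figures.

0.00731 long ton = 7.42730 kg and 1.93 st = 12.2561 kg.
7.42730 − 12.2561 ≈ -4.83 kg.

-4.83 kg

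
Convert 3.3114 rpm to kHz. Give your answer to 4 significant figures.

1 rpm = 1.66667 × 10^-5 kilohertz.
So 3.3114 × 1.66667 × 10^-5 ≈ 5.519 × 10^-5 kHz.

5.519 × 10^-5 kHz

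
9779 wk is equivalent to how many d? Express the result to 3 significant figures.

1 wk = 7.00000 days.
Thus 9779 × 7.00000 ≈ 68500 d.

68500 days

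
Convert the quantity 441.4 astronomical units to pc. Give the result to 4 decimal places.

0.0021 pc

1 au = 4.84814e-6 parsecs.
So 441.4 × 4.84814e-6 ≈ 0.0021 pc.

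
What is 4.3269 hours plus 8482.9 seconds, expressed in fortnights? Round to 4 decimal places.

0.0199 fortnights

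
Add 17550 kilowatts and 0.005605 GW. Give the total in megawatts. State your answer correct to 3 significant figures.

23.2 megawatts

17550 kW = 17.5500 MW and 0.005605 GW = 5.60500 MW.
17.5500 + 5.60500 ≈ 23.2 MW.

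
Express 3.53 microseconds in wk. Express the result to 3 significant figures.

1 microsecond = 1.65344 × 10^-12 weeks.
Thus 3.53 × 1.65344 × 10^-12 ≈ 5.84 × 10^-12 wk.

5.84 × 10^-12 wk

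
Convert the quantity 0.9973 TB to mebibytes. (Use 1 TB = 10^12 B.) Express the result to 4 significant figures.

1 terabyte = 953674 mebibytes.
Then 0.9973 × 953674 ≈ 951100 MiB.

951100 mebibytes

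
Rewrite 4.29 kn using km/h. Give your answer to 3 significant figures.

7.95 km/h

1 kn = 1.85200 kilometers per hour.
Then 4.29 × 1.85200 ≈ 7.95 km/h.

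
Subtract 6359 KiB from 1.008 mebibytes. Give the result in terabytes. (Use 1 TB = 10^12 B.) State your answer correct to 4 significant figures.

1.008 MiB = 1.05696 × 10^-6 TB and 6359 KiB = 6.51162 × 10^-6 TB.
1.05696 × 10^-6 − 6.51162 × 10^-6 ≈ -5.455 × 10^-6 TB.

-5.455 × 10^-6 terabytes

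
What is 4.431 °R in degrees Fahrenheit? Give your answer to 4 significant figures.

-455.2 °F

°R = °F + 459.67.
Applying the formula gives -455.2 °F.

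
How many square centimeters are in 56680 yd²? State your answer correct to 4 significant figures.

4.739e+8 cm²

1 yd² = 8361.27 cm².
56680 × 8361.27 ≈ 4.739e+8 cm².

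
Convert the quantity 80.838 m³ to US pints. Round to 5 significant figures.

1 cubic meter = 2113.38 US pints.
So 80.838 × 2113.38 ≈ 170840 US pt.

170840 US pt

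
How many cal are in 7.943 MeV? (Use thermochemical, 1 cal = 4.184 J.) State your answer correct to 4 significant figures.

3.042e-13 calories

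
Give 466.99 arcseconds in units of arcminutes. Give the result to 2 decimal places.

7.78 arcmin

1 arcsecond = 0.0166667 arcminutes.
466.99 × 0.0166667 ≈ 7.78 arcmin.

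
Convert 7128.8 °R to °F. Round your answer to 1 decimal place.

°R = °F + 459.67.
Applying the formula gives 6669.1 °F.

6669.1 °F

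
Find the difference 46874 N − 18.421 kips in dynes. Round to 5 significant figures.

46874 N = 4.68740 × 10^9 dyn and 18.421 kip = 8.19407 × 10^9 dyn.
4.68740 × 10^9 − 8.19407 × 10^9 ≈ -3.5067 × 10^9 dyn.

-3.5067 × 10^9 dyn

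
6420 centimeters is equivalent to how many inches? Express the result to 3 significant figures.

1 centimeter = 0.393701 in.
Thus 6420 × 0.393701 ≈ 2530 in.

2530 inches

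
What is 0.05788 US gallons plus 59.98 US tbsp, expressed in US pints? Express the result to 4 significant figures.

2.337 US pt

0.05788 US gal = 0.4630400 US pt and 59.98 US tbsp = 1.874375 US pt.
0.4630400 + 1.874375 ≈ 2.337 US pt.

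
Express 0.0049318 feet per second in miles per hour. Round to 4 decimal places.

0.0034 mph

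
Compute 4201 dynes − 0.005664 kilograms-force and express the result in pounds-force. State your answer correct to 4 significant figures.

4201 dyn = 0.00944422 lbf and 0.005664 kgf = 0.0124870 lbf.
0.00944422 − 0.0124870 ≈ -0.003043 lbf.

-0.003043 lbf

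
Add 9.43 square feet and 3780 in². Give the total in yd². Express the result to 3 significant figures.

9.43 ft² = 1.04778 yd² and 3780 in² = 2.91667 yd².
1.04778 + 2.91667 ≈ 3.96 yd².

3.96 square yards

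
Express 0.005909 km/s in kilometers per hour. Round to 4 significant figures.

1 km/s = 3600.00 km/h.
Then 0.005909 × 3600.00 ≈ 21.27 km/h.

21.27 km/h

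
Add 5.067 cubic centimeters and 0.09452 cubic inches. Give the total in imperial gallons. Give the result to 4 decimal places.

5.067 cm³ = 0.00111458 imp gal and 0.09452 in³ = 0.000340712 imp gal.
0.00111458 + 0.000340712 ≈ 0.0015 imp gal.

0.0015 imperial gallons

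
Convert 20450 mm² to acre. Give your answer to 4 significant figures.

1 square millimeter = 2.47105 × 10^-10 acre.
So 20450 × 2.47105 × 10^-10 ≈ 5.053 × 10^-6 acre.

5.053 × 10^-6 acre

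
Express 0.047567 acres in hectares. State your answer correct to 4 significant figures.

1 acre = 0.404686 ha.
Thus 0.047567 × 0.404686 ≈ 0.01925 ha.

0.01925 ha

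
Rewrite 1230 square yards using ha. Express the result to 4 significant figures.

1 square yard = 8.36127e-5 hectares.
Then 1230 × 8.36127e-5 ≈ 0.1028 ha.

0.1028 ha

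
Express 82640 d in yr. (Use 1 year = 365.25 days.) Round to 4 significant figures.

226.3 years

1 d = 0.00273785 years.
82640 × 0.00273785 ≈ 226.3 yr.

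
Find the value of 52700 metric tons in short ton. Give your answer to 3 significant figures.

1 metric ton = 1.10231 short tons.
So 52700 × 1.10231 ≈ 58100 short ton.

58100 short ton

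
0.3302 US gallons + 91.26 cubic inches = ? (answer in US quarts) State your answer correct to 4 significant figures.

2.901 US quarts

0.3302 US gal = 1.32080 US qt and 91.26 in³ = 1.58026 US qt.
1.32080 + 1.58026 ≈ 2.901 US qt.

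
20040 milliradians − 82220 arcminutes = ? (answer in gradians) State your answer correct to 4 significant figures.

20040 mrad = 1275.79 grad and 82220 arcmin = 1522.59 grad.
1275.79 − 1522.59 ≈ -246.8 grad.

-246.8 grad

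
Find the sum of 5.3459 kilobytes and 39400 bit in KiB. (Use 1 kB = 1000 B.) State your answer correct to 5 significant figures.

5.3459 kB = 5.22061 KiB and 39400 bit = 4.80957 KiB.
5.22061 + 4.80957 ≈ 10.030 KiB.

10.030 KiB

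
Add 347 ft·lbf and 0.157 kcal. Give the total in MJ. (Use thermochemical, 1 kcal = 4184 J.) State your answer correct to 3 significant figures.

347 ft·lbf = 0.000470469 MJ and 0.157 kcal = 0.000656888 MJ.
0.000470469 + 0.000656888 ≈ 0.00113 MJ.

0.00113 MJ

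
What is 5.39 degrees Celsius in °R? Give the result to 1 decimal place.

501.4 °R

°R = (°C + 273.15) × 9/5.
Applying the formula gives 501.4 °R.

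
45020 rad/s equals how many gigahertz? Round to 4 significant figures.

7.165e-6 GHz

1 radian per second = 1.59155e-10 GHz.
Thus 45020 × 1.59155e-10 ≈ 7.165e-6 GHz.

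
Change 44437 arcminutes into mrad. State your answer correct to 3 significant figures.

12900 mrad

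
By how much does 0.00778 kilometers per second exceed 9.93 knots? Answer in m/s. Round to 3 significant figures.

0.00778 km/s = 7.78000 m/s and 9.93 kn = 5.10843 m/s.
7.78000 − 5.10843 ≈ 2.67 m/s.

2.67 meters per second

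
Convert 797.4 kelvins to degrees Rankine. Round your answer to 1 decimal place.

°R = K × 9/5.
Applying the formula gives 1435.3 °R.

1435.3 degrees Rankine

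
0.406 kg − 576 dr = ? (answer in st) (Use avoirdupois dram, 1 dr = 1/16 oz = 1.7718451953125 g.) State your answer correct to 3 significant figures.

-0.0968 stone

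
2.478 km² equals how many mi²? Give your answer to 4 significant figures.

0.9568 square miles

1 square kilometer = 0.386102 square miles.
Then 2.478 × 0.386102 ≈ 0.9568 mi².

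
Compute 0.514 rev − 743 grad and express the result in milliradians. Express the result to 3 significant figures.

0.514 rev = 3229.56 mrad and 743 grad = 11671.0 mrad.
3229.56 − 11671.0 ≈ -8440 mrad.

-8440 milliradians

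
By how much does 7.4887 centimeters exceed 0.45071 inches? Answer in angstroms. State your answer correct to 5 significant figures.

7.4887 cm = 7.48870e+8 Å and 0.45071 in = 1.14480e+8 Å.
7.48870e+8 − 1.14480e+8 ≈ 6.3439e+8 Å.

6.3439e+8 Å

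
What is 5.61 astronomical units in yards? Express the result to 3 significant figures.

9.18e+11 yards

1 astronomical unit = 1.63602e+11 yd.
Thus 5.61 × 1.63602e+11 ≈ 9.18e+11 yd.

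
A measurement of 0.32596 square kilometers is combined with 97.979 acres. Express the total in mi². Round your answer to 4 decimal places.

0.2789 square miles

0.32596 km² = 0.125854 mi² and 97.979 acre = 0.153092 mi².
0.125854 + 0.153092 ≈ 0.2789 mi².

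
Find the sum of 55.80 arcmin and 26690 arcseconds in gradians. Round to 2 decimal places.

55.80 arcmin = 1.03333 grad and 26690 arcsec = 8.23765 grad.
1.03333 + 8.23765 ≈ 9.27 grad.

9.27 grad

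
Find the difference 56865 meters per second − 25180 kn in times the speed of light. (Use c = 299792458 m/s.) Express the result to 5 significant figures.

0.00014647 times the speed of light

56865 m/s = 0.000189681 c and 25180 kn = 4.32089 × 10^-5 c.
0.000189681 − 4.32089 × 10^-5 ≈ 0.00014647 c.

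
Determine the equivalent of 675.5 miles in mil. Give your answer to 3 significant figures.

4.28e+10 mil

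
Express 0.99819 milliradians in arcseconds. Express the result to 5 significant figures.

1 milliradian = 206.265 arcseconds.
Thus 0.99819 × 206.265 ≈ 205.89 arcsec.

205.89 arcsec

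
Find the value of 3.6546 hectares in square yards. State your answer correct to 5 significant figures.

1 hectare = 11959.9 square yards.
Then 3.6546 × 11959.9 ≈ 43709 yd².

43709 square yards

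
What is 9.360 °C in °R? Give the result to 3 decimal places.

°R = (°C + 273.15) × 9/5.
Applying the formula gives 508.518 °R.

508.518 degrees Rankine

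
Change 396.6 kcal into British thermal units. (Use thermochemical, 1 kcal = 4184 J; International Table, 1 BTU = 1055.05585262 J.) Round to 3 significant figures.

1570 British thermal units

1 kcal = 3.96567 BTU.
Then 396.6 × 3.96567 ≈ 1570 BTU.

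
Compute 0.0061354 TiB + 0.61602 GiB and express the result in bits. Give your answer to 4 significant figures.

5.926 × 10^10 bit

0.0061354 TiB = 5.39675 × 10^10 bit and 0.61602 GiB = 5.29157 × 10^9 bit.
5.39675 × 10^10 + 5.29157 × 10^9 ≈ 5.926 × 10^10 bit.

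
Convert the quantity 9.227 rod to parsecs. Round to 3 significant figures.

1.50e-15 parsecs

1 rod = 1.62985e-16 pc.
So 9.227 × 1.62985e-16 ≈ 1.50e-15 pc.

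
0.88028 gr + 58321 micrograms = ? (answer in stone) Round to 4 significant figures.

1.817e-5 st

0.88028 gr = 8.98245e-6 st and 58321 μg = 9.18399e-6 st.
8.98245e-6 + 9.18399e-6 ≈ 1.817e-5 st.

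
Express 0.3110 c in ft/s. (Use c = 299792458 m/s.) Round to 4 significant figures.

3.059 × 10^8 ft/s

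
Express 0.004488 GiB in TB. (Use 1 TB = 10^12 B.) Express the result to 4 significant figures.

1 GiB = 0.00107374 terabytes.
0.004488 × 0.00107374 ≈ 4.819 × 10^-6 TB.

4.819 × 10^-6 terabytes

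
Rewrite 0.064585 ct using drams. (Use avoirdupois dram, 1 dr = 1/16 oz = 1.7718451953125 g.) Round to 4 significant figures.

0.007290 drams

1 carat = 0.112877 dr.
0.064585 × 0.112877 ≈ 0.007290 dr.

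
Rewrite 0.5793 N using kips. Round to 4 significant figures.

1 newton = 0.000224809 kips.
0.5793 × 0.000224809 ≈ 0.0001302 kip.

0.0001302 kip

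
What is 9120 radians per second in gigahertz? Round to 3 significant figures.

1.45 × 10^-6 GHz

1 rad/s = 1.59155 × 10^-10 GHz.
Thus 9120 × 1.59155 × 10^-10 ≈ 1.45 × 10^-6 GHz.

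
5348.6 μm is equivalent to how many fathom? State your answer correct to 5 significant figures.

0.0029247 fathoms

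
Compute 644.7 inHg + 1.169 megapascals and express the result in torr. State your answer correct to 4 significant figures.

25140 torr

644.7 inHg = 16375.4 torr and 1.169 MPa = 8768.22 torr.
16375.4 + 8768.22 ≈ 25140 torr.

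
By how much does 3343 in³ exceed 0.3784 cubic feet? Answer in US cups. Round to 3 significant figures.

186 US cup

3343 in³ = 231.550 US cup and 0.3784 ft³ = 45.2901 US cup.
231.550 − 45.2901 ≈ 186 US cup.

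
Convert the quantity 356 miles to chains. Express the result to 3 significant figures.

28500 chains

1 mile = 80.0000 chain.
So 356 × 80.0000 ≈ 28500 chain.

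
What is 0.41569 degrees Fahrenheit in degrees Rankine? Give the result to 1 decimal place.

460.1 °R

°R = °F + 459.67.
Applying the formula gives 460.1 °R.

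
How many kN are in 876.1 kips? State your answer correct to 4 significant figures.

1 kip = 4.44822 kN.
Thus 876.1 × 4.44822 ≈ 3897 kN.

3897 kilonewtons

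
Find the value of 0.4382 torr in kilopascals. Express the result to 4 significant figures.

0.05842 kilopascals

1 torr = 0.133322 kilopascals.
0.4382 × 0.133322 ≈ 0.05842 kPa.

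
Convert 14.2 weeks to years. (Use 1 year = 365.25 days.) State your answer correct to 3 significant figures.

0.272 years

1 week = 0.0191650 years.
So 14.2 × 0.0191650 ≈ 0.272 yr.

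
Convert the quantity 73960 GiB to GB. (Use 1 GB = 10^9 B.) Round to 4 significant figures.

79410 GB

1 gibibyte = 1.07374 gigabytes.
73960 × 1.07374 ≈ 79410 GB.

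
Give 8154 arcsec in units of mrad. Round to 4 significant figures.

39.53 milliradians

1 arcsecond = 0.00484814 milliradians.
Thus 8154 × 0.00484814 ≈ 39.53 mrad.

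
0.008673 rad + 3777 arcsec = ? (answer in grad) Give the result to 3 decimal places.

0.008673 rad = 0.552140 grad and 3777 arcsec = 1.16574 grad.
0.552140 + 1.16574 ≈ 1.718 grad.

1.718 grad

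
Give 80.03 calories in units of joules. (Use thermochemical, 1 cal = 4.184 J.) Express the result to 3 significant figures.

335 J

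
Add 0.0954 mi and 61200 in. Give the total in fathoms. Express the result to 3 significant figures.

934 fathoms

0.0954 mi = 83.9520 fathom and 61200 in = 850.000 fathom.
83.9520 + 850.000 ≈ 934 fathom.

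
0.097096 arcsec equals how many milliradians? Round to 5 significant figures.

0.00047073 mrad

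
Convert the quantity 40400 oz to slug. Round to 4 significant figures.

78.48 slugs

1 oz = 0.00194256 slugs.
Then 40400 × 0.00194256 ≈ 78.48 slug.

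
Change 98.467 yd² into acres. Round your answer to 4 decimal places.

0.0203 acres

1 square yard = 0.000206612 acres.
98.467 × 0.000206612 ≈ 0.0203 acre.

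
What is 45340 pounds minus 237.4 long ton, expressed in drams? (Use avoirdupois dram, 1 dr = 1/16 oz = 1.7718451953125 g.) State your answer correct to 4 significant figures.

45340 lb = 1.16070e+7 dr and 237.4 long ton = 1.36135e+8 dr.
1.16070e+7 − 1.36135e+8 ≈ -1.245e+8 dr.

-1.245e+8 dr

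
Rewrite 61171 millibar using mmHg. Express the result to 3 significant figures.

45900 millimeters of mercury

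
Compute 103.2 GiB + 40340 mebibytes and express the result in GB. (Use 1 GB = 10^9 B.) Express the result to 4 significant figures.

103.2 GiB = 110.810 GB and 40340 MiB = 42.2996 GB.
110.810 + 42.2996 ≈ 153.1 GB.

153.1 gigabytes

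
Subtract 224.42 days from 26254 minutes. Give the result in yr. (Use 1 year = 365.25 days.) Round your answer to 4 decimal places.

-0.5645 yr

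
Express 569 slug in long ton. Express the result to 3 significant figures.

8.17 long ton

1 slug = 0.0143634 long tons.
Thus 569 × 0.0143634 ≈ 8.17 long ton.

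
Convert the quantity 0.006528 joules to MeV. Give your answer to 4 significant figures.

4.074 × 10^10 MeV

1 J = 6.24151 × 10^12 megaelectronvolts.
Then 0.006528 × 6.24151 × 10^12 ≈ 4.074 × 10^10 MeV.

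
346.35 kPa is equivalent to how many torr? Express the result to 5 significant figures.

2597.8 torr

1 kilopascal = 7.50062 torr.
Then 346.35 × 7.50062 ≈ 2597.8 torr.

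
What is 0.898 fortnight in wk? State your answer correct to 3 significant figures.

1 fortnight = 2.00000 weeks.
Then 0.898 × 2.00000 ≈ 1.80 wk.

1.80 weeks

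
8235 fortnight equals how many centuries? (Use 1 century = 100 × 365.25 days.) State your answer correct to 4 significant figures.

1 fortnight = 0.000383299 century.
So 8235 × 0.000383299 ≈ 3.156 century.

3.156 century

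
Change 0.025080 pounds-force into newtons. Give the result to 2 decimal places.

0.11 newtons

1 lbf = 4.44822 N.
Thus 0.025080 × 4.44822 ≈ 0.11 N.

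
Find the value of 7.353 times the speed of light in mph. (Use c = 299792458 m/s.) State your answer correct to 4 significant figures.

1 c = 6.70617e+8 mph.
So 7.353 × 6.70617e+8 ≈ 4.931e+9 mph.

4.931e+9 mph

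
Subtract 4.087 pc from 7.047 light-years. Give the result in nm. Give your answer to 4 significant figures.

-5.944e+25 nm

7.047 ly = 6.66698e+25 nm and 4.087 pc = 1.26112e+26 nm.
6.66698e+25 − 1.26112e+26 ≈ -5.944e+25 nm.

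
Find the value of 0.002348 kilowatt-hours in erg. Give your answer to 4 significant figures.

8.453e+10 erg

1 kWh = 3.60000e+13 erg.
0.002348 × 3.60000e+13 ≈ 8.453e+10 erg.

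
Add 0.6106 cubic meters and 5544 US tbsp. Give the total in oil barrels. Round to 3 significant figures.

0.6106 m³ = 3.84056 bbl and 5544 US tbsp = 0.515625 bbl.
3.84056 + 0.515625 ≈ 4.36 bbl.

4.36 bbl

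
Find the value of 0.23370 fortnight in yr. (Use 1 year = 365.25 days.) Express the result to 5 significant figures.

0.0089577 years

1 fortnight = 0.0383299 yr.
So 0.23370 × 0.0383299 ≈ 0.0089577 yr.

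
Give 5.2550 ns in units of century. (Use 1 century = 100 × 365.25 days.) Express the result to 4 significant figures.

1 nanosecond = 3.16881 × 10^-19 centuries.
5.2550 × 3.16881 × 10^-19 ≈ 1.665 × 10^-18 century.

1.665 × 10^-18 centuries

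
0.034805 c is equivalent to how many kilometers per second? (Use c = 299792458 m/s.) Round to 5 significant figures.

10434 kilometers per second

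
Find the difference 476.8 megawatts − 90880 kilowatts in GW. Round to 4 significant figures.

0.3859 gigawatts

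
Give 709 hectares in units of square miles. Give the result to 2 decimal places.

2.74 square miles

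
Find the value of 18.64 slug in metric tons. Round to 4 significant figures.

0.2720 metric tons

1 slug = 0.0145939 t.
Then 18.64 × 0.0145939 ≈ 0.2720 t.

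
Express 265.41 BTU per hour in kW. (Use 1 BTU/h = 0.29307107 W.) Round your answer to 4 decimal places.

0.0778 kW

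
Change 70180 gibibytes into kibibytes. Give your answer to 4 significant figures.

7.359 × 10^10 kibibytes

1 GiB = 1.04858 × 10^6 kibibytes.
70180 × 1.04858 × 10^6 ≈ 7.359 × 10^10 KiB.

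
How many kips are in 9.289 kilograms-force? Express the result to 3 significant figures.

0.0205 kip

1 kgf = 0.00220462 kip.
9.289 × 0.00220462 ≈ 0.0205 kip.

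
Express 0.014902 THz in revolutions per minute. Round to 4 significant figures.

1 THz = 6.00000e+13 rpm.
Thus 0.014902 × 6.00000e+13 ≈ 8.941e+11 rpm.

8.941e+11 rpm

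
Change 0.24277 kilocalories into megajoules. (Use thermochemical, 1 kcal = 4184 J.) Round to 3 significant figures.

0.00102 MJ

1 kilocalorie = 0.00418400 MJ.
Then 0.24277 × 0.00418400 ≈ 0.00102 MJ.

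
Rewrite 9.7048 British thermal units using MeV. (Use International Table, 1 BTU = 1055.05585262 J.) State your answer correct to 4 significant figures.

1 British thermal unit = 6.58514 × 10^15 MeV.
Then 9.7048 × 6.58514 × 10^15 ≈ 6.391 × 10^16 MeV.

6.391 × 10^16 MeV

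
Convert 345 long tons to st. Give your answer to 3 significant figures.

55200 st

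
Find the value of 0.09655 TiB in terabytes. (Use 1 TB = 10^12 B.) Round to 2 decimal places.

0.11 TB

1 TiB = 1.09951 TB.
Then 0.09655 × 1.09951 ≈ 0.11 TB.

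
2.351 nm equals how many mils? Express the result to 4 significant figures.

1 nanometer = 3.93701e-5 mils.
So 2.351 × 3.93701e-5 ≈ 9.256e-5 mil.

9.256e-5 mil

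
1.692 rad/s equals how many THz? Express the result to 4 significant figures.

2.693e-13 THz

1 radian per second = 1.59155e-13 terahertz.
Thus 1.692 × 1.59155e-13 ≈ 2.693e-13 THz.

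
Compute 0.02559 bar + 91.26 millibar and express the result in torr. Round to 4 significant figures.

87.64 torr

0.02559 bar = 19.1941 torr and 91.26 mbar = 68.4506 torr.
19.1941 + 68.4506 ≈ 87.64 torr.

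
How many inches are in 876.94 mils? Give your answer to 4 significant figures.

0.8769 in

1 mil = 0.00100000 in.
Then 876.94 × 0.00100000 ≈ 0.8769 in.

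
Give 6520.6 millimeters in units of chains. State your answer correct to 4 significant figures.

0.3241 chains

1 millimeter = 4.97097e-5 chain.
6520.6 × 4.97097e-5 ≈ 0.3241 chain.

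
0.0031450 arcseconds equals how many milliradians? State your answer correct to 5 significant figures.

1.5247e-5 mrad

1 arcsec = 0.00484814 milliradians.
Thus 0.0031450 × 0.00484814 ≈ 1.5247e-5 mrad.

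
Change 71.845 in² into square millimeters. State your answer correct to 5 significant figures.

1 square inch = 645.160 mm².
Thus 71.845 × 645.160 ≈ 46352 mm².

46352 square millimeters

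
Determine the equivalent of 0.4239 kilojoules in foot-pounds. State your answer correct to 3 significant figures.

1 kJ = 737.562 foot-pounds.
Thus 0.4239 × 737.562 ≈ 313 ft·lbf.

313 foot-pounds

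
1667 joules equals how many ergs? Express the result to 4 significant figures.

1.667 × 10^10 erg

1 J = 1.00000 × 10^7 ergs.
Then 1667 × 1.00000 × 10^7 ≈ 1.667 × 10^10 erg.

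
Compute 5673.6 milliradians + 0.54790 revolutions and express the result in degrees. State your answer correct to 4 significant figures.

522.3 °

5673.6 mrad = 325.073 ° and 0.54790 rev = 197.244 °.
325.073 + 197.244 ≈ 522.3 °.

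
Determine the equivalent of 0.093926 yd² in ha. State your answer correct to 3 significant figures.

7.85e-6 hectares

1 yd² = 8.36127e-5 hectares.
So 0.093926 × 8.36127e-5 ≈ 7.85e-6 ha.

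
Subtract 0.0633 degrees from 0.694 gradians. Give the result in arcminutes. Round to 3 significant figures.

33.7 arcminutes

0.694 grad = 37.4760 arcmin and 0.0633 ° = 3.79800 arcmin.
37.4760 − 3.79800 ≈ 33.7 arcmin.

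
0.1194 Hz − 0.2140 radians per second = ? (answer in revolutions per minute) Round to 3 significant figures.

5.12 rpm

0.1194 Hz = 7.16400 rpm and 0.2140 rad/s = 2.04355 rpm.
7.16400 − 2.04355 ≈ 5.12 rpm.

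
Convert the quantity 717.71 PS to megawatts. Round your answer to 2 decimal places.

1 metric horsepower = 0.000735499 MW.
Thus 717.71 × 0.000735499 ≈ 0.53 MW.

0.53 MW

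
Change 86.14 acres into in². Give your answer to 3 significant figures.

5.40 × 10^8 square inches

1 acre = 6.27264 × 10^6 in².
86.14 × 6.27264 × 10^6 ≈ 5.40 × 10^8 in².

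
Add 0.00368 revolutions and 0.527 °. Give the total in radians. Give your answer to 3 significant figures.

0.0323 rad

0.00368 rev = 0.0231221 rad and 0.527 ° = 0.00919789 rad.
0.0231221 + 0.00919789 ≈ 0.0323 rad.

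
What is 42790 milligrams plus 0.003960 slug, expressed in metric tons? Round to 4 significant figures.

0.0001006 metric tons

42790 mg = 4.27900e-5 t and 0.003960 slug = 5.77919e-5 t.
4.27900e-5 + 5.77919e-5 ≈ 0.0001006 t.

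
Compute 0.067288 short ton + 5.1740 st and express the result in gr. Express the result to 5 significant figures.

1.4491 × 10^6 grains

0.067288 short ton = 942032 gr and 5.1740 st = 507052 gr.
942032 + 507052 ≈ 1.4491 × 10^6 gr.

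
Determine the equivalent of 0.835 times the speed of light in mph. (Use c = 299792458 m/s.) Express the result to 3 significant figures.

1 c = 6.70617e+8 miles per hour.
Then 0.835 × 6.70617e+8 ≈ 5.60e+8 mph.

5.60e+8 mph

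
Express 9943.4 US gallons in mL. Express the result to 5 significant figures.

1 US gallon = 3785.41 mL.
9943.4 × 3785.41 ≈ 3.7640e+7 mL.

3.7640e+7 mL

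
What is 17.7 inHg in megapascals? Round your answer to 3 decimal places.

1 inch of mercury = 0.00338639 megapascals.
So 17.7 × 0.00338639 ≈ 0.060 MPa.

0.060 megapascals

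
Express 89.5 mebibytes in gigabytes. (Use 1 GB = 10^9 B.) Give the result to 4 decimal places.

0.0938 gigabytes

1 MiB = 0.00104858 gigabytes.
Thus 89.5 × 0.00104858 ≈ 0.0938 GB.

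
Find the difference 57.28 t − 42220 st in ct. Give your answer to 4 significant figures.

-1.054 × 10^9 carats

57.28 t = 2.86400 × 10^8 ct and 42220 st = 1.34055 × 10^9 ct.
2.86400 × 10^8 − 1.34055 × 10^9 ≈ -1.054 × 10^9 ct.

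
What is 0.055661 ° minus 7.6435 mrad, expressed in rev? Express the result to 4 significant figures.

-0.001062 rev

0.055661 ° = 0.000154614 rev and 7.6435 mrad = 0.00121650 rev.
0.000154614 − 0.00121650 ≈ -0.001062 rev.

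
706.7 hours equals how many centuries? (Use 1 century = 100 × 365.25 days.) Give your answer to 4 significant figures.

0.0008062 centuries

1 h = 1.14077e-6 centuries.
So 706.7 × 1.14077e-6 ≈ 0.0008062 century.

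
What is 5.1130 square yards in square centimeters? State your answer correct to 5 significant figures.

1 yd² = 8361.27 cm².
5.1130 × 8361.27 ≈ 42751 cm².

42751 cm²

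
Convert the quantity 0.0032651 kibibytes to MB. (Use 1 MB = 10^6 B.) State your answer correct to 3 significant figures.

1 KiB = 0.00102400 megabytes.
Thus 0.0032651 × 0.00102400 ≈ 3.34 × 10^-6 MB.

3.34 × 10^-6 MB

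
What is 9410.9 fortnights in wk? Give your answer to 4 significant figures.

1 fortnight = 2.00000 wk.
Thus 9410.9 × 2.00000 ≈ 18820 wk.

18820 wk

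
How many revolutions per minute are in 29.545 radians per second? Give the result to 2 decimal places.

282.13 revolutions per minute

1 radian per second = 9.54930 rpm.
29.545 × 9.54930 ≈ 282.13 rpm.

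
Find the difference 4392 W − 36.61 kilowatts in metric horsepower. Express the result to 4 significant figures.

-43.80 metric horsepower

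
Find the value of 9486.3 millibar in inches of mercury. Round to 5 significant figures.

280.13 inHg

1 mbar = 0.0295300 inHg.
So 9486.3 × 0.0295300 ≈ 280.13 inHg.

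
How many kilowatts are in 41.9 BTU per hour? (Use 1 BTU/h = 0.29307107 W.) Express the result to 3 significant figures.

1 BTU per hour = 0.000293071 kilowatts.
Thus 41.9 × 0.000293071 ≈ 0.0123 kW.

0.0123 kW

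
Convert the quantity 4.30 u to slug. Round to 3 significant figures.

1 u = 1.13783 × 10^-28 slug.
Then 4.30 × 1.13783 × 10^-28 ≈ 4.89 × 10^-28 slug.

4.89 × 10^-28 slug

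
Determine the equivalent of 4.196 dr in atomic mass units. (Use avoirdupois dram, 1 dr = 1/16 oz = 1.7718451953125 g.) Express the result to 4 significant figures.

4.477 × 10^24 u

1 dr = 1.06703 × 10^24 atomic mass units.
Then 4.196 × 1.06703 × 10^24 ≈ 4.477 × 10^24 u.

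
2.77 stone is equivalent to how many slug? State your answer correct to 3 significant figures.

1 st = 0.435133 slug.
Thus 2.77 × 0.435133 ≈ 1.21 slug.

1.21 slugs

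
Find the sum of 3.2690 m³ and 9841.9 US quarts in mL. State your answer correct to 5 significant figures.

1.2583 × 10^7 mL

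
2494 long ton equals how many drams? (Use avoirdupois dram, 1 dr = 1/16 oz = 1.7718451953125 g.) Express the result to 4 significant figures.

1 long ton = 573440 dr.
Then 2494 × 573440 ≈ 1.430 × 10^9 dr.

1.430 × 10^9 dr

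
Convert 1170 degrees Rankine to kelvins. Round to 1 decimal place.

650.0 K

°R = K × 9/5.
Applying the formula gives 650.0 K.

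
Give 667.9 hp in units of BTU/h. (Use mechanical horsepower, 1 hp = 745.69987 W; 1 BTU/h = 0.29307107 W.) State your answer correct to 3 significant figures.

1 horsepower = 2544.43 BTU/h.
Thus 667.9 × 2544.43 ≈ 1.70 × 10^6 BTU/h.

1.70 × 10^6 BTU/h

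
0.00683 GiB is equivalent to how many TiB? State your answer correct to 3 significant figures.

6.67e-6 tebibytes

1 gibibyte = 0.0009765625 TiB.
Then 0.00683 × 0.0009765625 ≈ 6.67e-6 TiB.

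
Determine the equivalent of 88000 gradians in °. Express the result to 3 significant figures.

79200 °

1 grad = 0.900000 °.
So 88000 × 0.900000 ≈ 79200 °.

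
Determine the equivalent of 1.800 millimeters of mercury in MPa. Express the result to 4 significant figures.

1 mmHg = 0.000133322 MPa.
Then 1.800 × 0.000133322 ≈ 0.0002400 MPa.

0.0002400 megapascals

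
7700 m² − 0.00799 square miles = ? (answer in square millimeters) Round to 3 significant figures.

-1.30 × 10^10 mm²

7700 m² = 7.70000 × 10^9 mm² and 0.00799 mi² = 2.06940 × 10^10 mm².
7.70000 × 10^9 − 2.06940 × 10^10 ≈ -1.30 × 10^10 mm².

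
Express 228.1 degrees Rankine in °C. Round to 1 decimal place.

°R = (°C + 273.15) × 9/5.
Applying the formula gives -146.4 °C.

-146.4 degrees Celsius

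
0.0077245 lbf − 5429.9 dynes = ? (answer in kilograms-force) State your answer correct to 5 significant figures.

0.0077245 lbf = 0.00350377 kgf and 5429.9 dyn = 0.00553696 kgf.
0.00350377 − 0.00553696 ≈ -0.0020332 kgf.

-0.0020332 kgf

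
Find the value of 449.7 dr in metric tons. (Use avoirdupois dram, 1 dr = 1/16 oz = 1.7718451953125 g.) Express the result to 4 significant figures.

0.0007968 t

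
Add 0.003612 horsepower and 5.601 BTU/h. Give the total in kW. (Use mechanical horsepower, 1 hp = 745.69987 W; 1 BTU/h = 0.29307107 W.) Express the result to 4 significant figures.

0.003612 hp = 0.00269347 kW and 5.601 BTU/h = 0.00164149 kW.
0.00269347 + 0.00164149 ≈ 0.004335 kW.

0.004335 kilowatts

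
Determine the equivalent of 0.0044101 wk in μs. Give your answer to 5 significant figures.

1 week = 6.04800e+11 microseconds.
Then 0.0044101 × 6.04800e+11 ≈ 2.6672e+9 μs.

2.6672e+9 μs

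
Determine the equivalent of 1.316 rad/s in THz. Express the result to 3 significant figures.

1 rad/s = 1.59155e-13 THz.
1.316 × 1.59155e-13 ≈ 2.09e-13 THz.

2.09e-13 terahertz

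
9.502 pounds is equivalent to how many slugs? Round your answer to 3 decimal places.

0.295 slugs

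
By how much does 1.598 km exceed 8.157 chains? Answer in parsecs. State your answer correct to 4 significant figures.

4.647e-14 parsecs

1.598 km = 5.17877e-14 pc and 8.157 chain = 5.31788e-15 pc.
5.17877e-14 − 5.31788e-15 ≈ 4.647e-14 pc.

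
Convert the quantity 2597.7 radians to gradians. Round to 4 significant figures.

165400 grad

1 rad = 63.6620 grad.
2597.7 × 63.6620 ≈ 165400 grad.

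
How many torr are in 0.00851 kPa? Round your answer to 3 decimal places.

0.064 torr

1 kilopascal = 7.50062 torr.
Then 0.00851 × 7.50062 ≈ 0.064 torr.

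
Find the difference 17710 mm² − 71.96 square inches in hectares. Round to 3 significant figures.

-2.87e-6 ha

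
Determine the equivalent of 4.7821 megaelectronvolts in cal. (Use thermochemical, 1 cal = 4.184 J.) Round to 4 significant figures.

1 MeV = 3.82929 × 10^-14 cal.
4.7821 × 3.82929 × 10^-14 ≈ 1.831 × 10^-13 cal.

1.831 × 10^-13 cal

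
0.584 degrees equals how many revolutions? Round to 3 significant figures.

1 degree = 0.00277778 revolutions.
Thus 0.584 × 0.00277778 ≈ 0.00162 rev.

0.00162 rev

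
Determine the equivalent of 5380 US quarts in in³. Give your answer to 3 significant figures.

1 US qt = 57.7500 in³.
Thus 5380 × 57.7500 ≈ 311000 in³.

311000 cubic inches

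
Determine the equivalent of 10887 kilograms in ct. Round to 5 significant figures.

1 kilogram = 5000.00 carats.
Thus 10887 × 5000.00 ≈ 5.4435e+7 ct.

5.4435e+7 ct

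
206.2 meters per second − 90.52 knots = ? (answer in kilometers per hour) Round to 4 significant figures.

206.2 m/s = 742.320 km/h and 90.52 kn = 167.643 km/h.
742.320 − 167.643 ≈ 574.7 km/h.

574.7 km/h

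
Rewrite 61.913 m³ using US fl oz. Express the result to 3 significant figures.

2.09e+6 US fl oz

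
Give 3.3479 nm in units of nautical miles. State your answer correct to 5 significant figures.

1 nanometer = 5.39957e-13 nautical miles.
So 3.3479 × 5.39957e-13 ≈ 1.8077e-12 nmi.

1.8077e-12 nmi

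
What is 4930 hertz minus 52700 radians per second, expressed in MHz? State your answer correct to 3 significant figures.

-0.00346 megahertz

4930 Hz = 0.00493000 MHz and 52700 rad/s = 0.00838747 MHz.
0.00493000 − 0.00838747 ≈ -0.00346 MHz.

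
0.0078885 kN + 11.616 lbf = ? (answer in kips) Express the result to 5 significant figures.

0.0078885 kN = 0.00177341 kip and 11.616 lbf = 0.0116160 kip.
0.00177341 + 0.0116160 ≈ 0.013389 kip.

0.013389 kip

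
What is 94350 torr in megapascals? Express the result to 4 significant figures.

12.58 MPa

1 torr = 0.000133322 MPa.
Thus 94350 × 0.000133322 ≈ 12.58 MPa.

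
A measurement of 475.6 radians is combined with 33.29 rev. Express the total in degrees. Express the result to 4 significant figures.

39230 °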